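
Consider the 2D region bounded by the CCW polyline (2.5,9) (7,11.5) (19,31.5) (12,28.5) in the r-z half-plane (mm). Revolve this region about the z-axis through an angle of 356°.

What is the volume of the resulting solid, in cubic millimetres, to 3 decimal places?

Profile (r,z), 4 vertices: (2.5,9) (7,11.5) (19,31.5) (12,28.5)
edge 0: (2.5,9)→(7,11.5)  cross = 2.5·11.5 − 7·9 = -34.2500; (r_i+r_j)·cross = 9.5·-34.2500 = -325.3750
edge 1: (7,11.5)→(19,31.5)  cross = 7·31.5 − 19·11.5 = 2.0000; (r_i+r_j)·cross = 26·2.0000 = 52.0000
edge 2: (19,31.5)→(12,28.5)  cross = 19·28.5 − 12·31.5 = 163.5000; (r_i+r_j)·cross = 31·163.5000 = 5068.5000
edge 3: (12,28.5)→(2.5,9)  cross = 12·9 − 2.5·28.5 = 36.7500; (r_i+r_j)·cross = 14.5·36.7500 = 532.8750
Σcross = 168.0000 → A = |Σcross|/2 = 84.0000 mm²
Σ(r_i+r_j)·cross = 5328.0000 → first moment M = |Σ|/6 = 888.0000
R_c = M/A = 888.0000/84.0000 = 10.5714 mm
θ = 356° = 6.213372 rad
V = θ·R_c·A = 6.213372·10.5714·84.0000 = 5517.474 mm³

Volume = 5517.474 mm³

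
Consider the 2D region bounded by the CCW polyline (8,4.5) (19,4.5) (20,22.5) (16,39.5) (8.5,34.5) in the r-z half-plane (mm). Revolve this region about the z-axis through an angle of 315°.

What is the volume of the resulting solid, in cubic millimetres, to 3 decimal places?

Profile (r,z), 5 vertices: (8,4.5) (19,4.5) (20,22.5) (16,39.5) (8.5,34.5)
edge 0: (8,4.5)→(19,4.5)  cross = 8·4.5 − 19·4.5 = -49.5000; (r_i+r_j)·cross = 27·-49.5000 = -1336.5000
edge 1: (19,4.5)→(20,22.5)  cross = 19·22.5 − 20·4.5 = 337.5000; (r_i+r_j)·cross = 39·337.5000 = 13162.5000
edge 2: (20,22.5)→(16,39.5)  cross = 20·39.5 − 16·22.5 = 430.0000; (r_i+r_j)·cross = 36·430.0000 = 15480.0000
edge 3: (16,39.5)→(8.5,34.5)  cross = 16·34.5 − 8.5·39.5 = 216.2500; (r_i+r_j)·cross = 24.5·216.2500 = 5298.1250
edge 4: (8.5,34.5)→(8,4.5)  cross = 8.5·4.5 − 8·34.5 = -237.7500; (r_i+r_j)·cross = 16.5·-237.7500 = -3922.8750
Σcross = 696.5000 → A = |Σcross|/2 = 348.2500 mm²
Σ(r_i+r_j)·cross = 28681.2500 → first moment M = |Σ|/6 = 4780.2083
R_c = M/A = 4780.2083/348.2500 = 13.7264 mm
θ = 315° = 5.497787 rad
V = θ·R_c·A = 5.497787·13.7264·348.2500 = 26280.568 mm³

Volume = 26280.568 mm³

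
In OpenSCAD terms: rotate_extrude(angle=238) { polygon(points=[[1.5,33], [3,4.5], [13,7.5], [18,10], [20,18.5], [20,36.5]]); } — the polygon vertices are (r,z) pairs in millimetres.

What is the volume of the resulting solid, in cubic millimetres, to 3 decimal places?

Profile (r,z), 6 vertices: (1.5,33) (3,4.5) (13,7.5) (18,10) (20,18.5) (20,36.5)
edge 0: (1.5,33)→(3,4.5)  cross = 1.5·4.5 − 3·33 = -92.2500; (r_i+r_j)·cross = 4.5·-92.2500 = -415.1250
edge 1: (3,4.5)→(13,7.5)  cross = 3·7.5 − 13·4.5 = -36.0000; (r_i+r_j)·cross = 16·-36.0000 = -576.0000
edge 2: (13,7.5)→(18,10)  cross = 13·10 − 18·7.5 = -5.0000; (r_i+r_j)·cross = 31·-5.0000 = -155.0000
edge 3: (18,10)→(20,18.5)  cross = 18·18.5 − 20·10 = 133.0000; (r_i+r_j)·cross = 38·133.0000 = 5054.0000
edge 4: (20,18.5)→(20,36.5)  cross = 20·36.5 − 20·18.5 = 360.0000; (r_i+r_j)·cross = 40·360.0000 = 14400.0000
edge 5: (20,36.5)→(1.5,33)  cross = 20·33 − 1.5·36.5 = 605.2500; (r_i+r_j)·cross = 21.5·605.2500 = 13012.8750
Σcross = 965.0000 → A = |Σcross|/2 = 482.5000 mm²
Σ(r_i+r_j)·cross = 31320.7500 → first moment M = |Σ|/6 = 5220.1250
R_c = M/A = 5220.1250/482.5000 = 10.8189 mm
θ = 238° = 4.153884 rad
V = θ·R_c·A = 4.153884·10.8189·482.5000 = 21683.792 mm³

Volume = 21683.792 mm³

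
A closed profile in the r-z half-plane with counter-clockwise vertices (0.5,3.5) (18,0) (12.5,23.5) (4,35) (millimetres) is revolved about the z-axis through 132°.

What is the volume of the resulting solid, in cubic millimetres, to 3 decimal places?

Volume = 6676.513 mm³

Profile (r,z), 4 vertices: (0.5,3.5) (18,0) (12.5,23.5) (4,35)
edge 0: (0.5,3.5)→(18,0)  cross = 0.5·0 − 18·3.5 = -63.0000; (r_i+r_j)·cross = 18.5·-63.0000 = -1165.5000
edge 1: (18,0)→(12.5,23.5)  cross = 18·23.5 − 12.5·0 = 423.0000; (r_i+r_j)·cross = 30.5·423.0000 = 12901.5000
edge 2: (12.5,23.5)→(4,35)  cross = 12.5·35 − 4·23.5 = 343.5000; (r_i+r_j)·cross = 16.5·343.5000 = 5667.7500
edge 3: (4,35)→(0.5,3.5)  cross = 4·3.5 − 0.5·35 = -3.5000; (r_i+r_j)·cross = 4.5·-3.5000 = -15.7500
Σcross = 700.0000 → A = |Σcross|/2 = 350.0000 mm²
Σ(r_i+r_j)·cross = 17388.0000 → first moment M = |Σ|/6 = 2898.0000
R_c = M/A = 2898.0000/350.0000 = 8.2800 mm
θ = 132° = 2.303835 rad
V = θ·R_c·A = 2.303835·8.2800·350.0000 = 6676.513 mm³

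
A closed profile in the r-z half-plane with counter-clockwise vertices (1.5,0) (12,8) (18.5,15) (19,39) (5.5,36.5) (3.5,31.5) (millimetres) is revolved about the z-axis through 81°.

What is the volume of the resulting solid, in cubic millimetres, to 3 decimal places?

Profile (r,z), 6 vertices: (1.5,0) (12,8) (18.5,15) (19,39) (5.5,36.5) (3.5,31.5)
edge 0: (1.5,0)→(12,8)  cross = 1.5·8 − 12·0 = 12.0000; (r_i+r_j)·cross = 13.5·12.0000 = 162.0000
edge 1: (12,8)→(18.5,15)  cross = 12·15 − 18.5·8 = 32.0000; (r_i+r_j)·cross = 30.5·32.0000 = 976.0000
edge 2: (18.5,15)→(19,39)  cross = 18.5·39 − 19·15 = 436.5000; (r_i+r_j)·cross = 37.5·436.5000 = 16368.7500
edge 3: (19,39)→(5.5,36.5)  cross = 19·36.5 − 5.5·39 = 479.0000; (r_i+r_j)·cross = 24.5·479.0000 = 11735.5000
edge 4: (5.5,36.5)→(3.5,31.5)  cross = 5.5·31.5 − 3.5·36.5 = 45.5000; (r_i+r_j)·cross = 9·45.5000 = 409.5000
edge 5: (3.5,31.5)→(1.5,0)  cross = 3.5·0 − 1.5·31.5 = -47.2500; (r_i+r_j)·cross = 5·-47.2500 = -236.2500
Σcross = 957.7500 → A = |Σcross|/2 = 478.8750 mm²
Σ(r_i+r_j)·cross = 29415.5000 → first moment M = |Σ|/6 = 4902.5833
R_c = M/A = 4902.5833/478.8750 = 10.2377 mm
θ = 81° = 1.413717 rad
V = θ·R_c·A = 1.413717·10.2377·478.8750 = 6930.864 mm³

Volume = 6930.864 mm³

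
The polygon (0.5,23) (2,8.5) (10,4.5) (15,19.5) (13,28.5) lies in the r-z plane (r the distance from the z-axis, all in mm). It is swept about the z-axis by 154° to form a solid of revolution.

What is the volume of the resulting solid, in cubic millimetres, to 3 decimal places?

Volume = 4877.138 mm³

Profile (r,z), 5 vertices: (0.5,23) (2,8.5) (10,4.5) (15,19.5) (13,28.5)
edge 0: (0.5,23)→(2,8.5)  cross = 0.5·8.5 − 2·23 = -41.7500; (r_i+r_j)·cross = 2.5·-41.7500 = -104.3750
edge 1: (2,8.5)→(10,4.5)  cross = 2·4.5 − 10·8.5 = -76.0000; (r_i+r_j)·cross = 12·-76.0000 = -912.0000
edge 2: (10,4.5)→(15,19.5)  cross = 10·19.5 − 15·4.5 = 127.5000; (r_i+r_j)·cross = 25·127.5000 = 3187.5000
edge 3: (15,19.5)→(13,28.5)  cross = 15·28.5 − 13·19.5 = 174.0000; (r_i+r_j)·cross = 28·174.0000 = 4872.0000
edge 4: (13,28.5)→(0.5,23)  cross = 13·23 − 0.5·28.5 = 284.7500; (r_i+r_j)·cross = 13.5·284.7500 = 3844.1250
Σcross = 468.5000 → A = |Σcross|/2 = 234.2500 mm²
Σ(r_i+r_j)·cross = 10887.2500 → first moment M = |Σ|/6 = 1814.5417
R_c = M/A = 1814.5417/234.2500 = 7.7462 mm
θ = 154° = 2.687807 rad
V = θ·R_c·A = 2.687807·7.7462·234.2500 = 4877.138 mm³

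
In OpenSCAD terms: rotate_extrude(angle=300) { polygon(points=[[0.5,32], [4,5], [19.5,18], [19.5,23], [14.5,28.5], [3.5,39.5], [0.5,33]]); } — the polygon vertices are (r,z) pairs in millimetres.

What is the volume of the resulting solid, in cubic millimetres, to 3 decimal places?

Volume = 16660.477 mm³

Profile (r,z), 7 vertices: (0.5,32) (4,5) (19.5,18) (19.5,23) (14.5,28.5) (3.5,39.5) (0.5,33)
edge 0: (0.5,32)→(4,5)  cross = 0.5·5 − 4·32 = -125.5000; (r_i+r_j)·cross = 4.5·-125.5000 = -564.7500
edge 1: (4,5)→(19.5,18)  cross = 4·18 − 19.5·5 = -25.5000; (r_i+r_j)·cross = 23.5·-25.5000 = -599.2500
edge 2: (19.5,18)→(19.5,23)  cross = 19.5·23 − 19.5·18 = 97.5000; (r_i+r_j)·cross = 39·97.5000 = 3802.5000
edge 3: (19.5,23)→(14.5,28.5)  cross = 19.5·28.5 − 14.5·23 = 222.2500; (r_i+r_j)·cross = 34·222.2500 = 7556.5000
edge 4: (14.5,28.5)→(3.5,39.5)  cross = 14.5·39.5 − 3.5·28.5 = 473.0000; (r_i+r_j)·cross = 18·473.0000 = 8514.0000
edge 5: (3.5,39.5)→(0.5,33)  cross = 3.5·33 − 0.5·39.5 = 95.7500; (r_i+r_j)·cross = 4·95.7500 = 383.0000
edge 6: (0.5,33)→(0.5,32)  cross = 0.5·32 − 0.5·33 = -0.5000; (r_i+r_j)·cross = 1·-0.5000 = -0.5000
Σcross = 737.0000 → A = |Σcross|/2 = 368.5000 mm²
Σ(r_i+r_j)·cross = 19091.5000 → first moment M = |Σ|/6 = 3181.9167
R_c = M/A = 3181.9167/368.5000 = 8.6348 mm
θ = 300° = 5.235988 rad
V = θ·R_c·A = 5.235988·8.6348·368.5000 = 16660.477 mm³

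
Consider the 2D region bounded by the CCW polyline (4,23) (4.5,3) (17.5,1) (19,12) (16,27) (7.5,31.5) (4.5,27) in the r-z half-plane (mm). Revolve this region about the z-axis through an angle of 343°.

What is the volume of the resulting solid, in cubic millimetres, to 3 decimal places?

Profile (r,z), 7 vertices: (4,23) (4.5,3) (17.5,1) (19,12) (16,27) (7.5,31.5) (4.5,27)
edge 0: (4,23)→(4.5,3)  cross = 4·3 − 4.5·23 = -91.5000; (r_i+r_j)·cross = 8.5·-91.5000 = -777.7500
edge 1: (4.5,3)→(17.5,1)  cross = 4.5·1 − 17.5·3 = -48.0000; (r_i+r_j)·cross = 22·-48.0000 = -1056.0000
edge 2: (17.5,1)→(19,12)  cross = 17.5·12 − 19·1 = 191.0000; (r_i+r_j)·cross = 36.5·191.0000 = 6971.5000
edge 3: (19,12)→(16,27)  cross = 19·27 − 16·12 = 321.0000; (r_i+r_j)·cross = 35·321.0000 = 11235.0000
edge 4: (16,27)→(7.5,31.5)  cross = 16·31.5 − 7.5·27 = 301.5000; (r_i+r_j)·cross = 23.5·301.5000 = 7085.2500
edge 5: (7.5,31.5)→(4.5,27)  cross = 7.5·27 − 4.5·31.5 = 60.7500; (r_i+r_j)·cross = 12·60.7500 = 729.0000
edge 6: (4.5,27)→(4,23)  cross = 4.5·23 − 4·27 = -4.5000; (r_i+r_j)·cross = 8.5·-4.5000 = -38.2500
Σcross = 730.2500 → A = |Σcross|/2 = 365.1250 mm²
Σ(r_i+r_j)·cross = 24148.7500 → first moment M = |Σ|/6 = 4024.7917
R_c = M/A = 4024.7917/365.1250 = 11.0231 mm
θ = 343° = 5.986479 rad
V = θ·R_c·A = 5.986479·11.0231·365.1250 = 24094.332 mm³

Volume = 24094.332 mm³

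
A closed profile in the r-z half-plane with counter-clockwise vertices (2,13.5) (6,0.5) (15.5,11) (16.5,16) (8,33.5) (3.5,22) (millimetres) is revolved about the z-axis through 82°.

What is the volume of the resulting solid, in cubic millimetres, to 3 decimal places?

Profile (r,z), 6 vertices: (2,13.5) (6,0.5) (15.5,11) (16.5,16) (8,33.5) (3.5,22)
edge 0: (2,13.5)→(6,0.5)  cross = 2·0.5 − 6·13.5 = -80.0000; (r_i+r_j)·cross = 8·-80.0000 = -640.0000
edge 1: (6,0.5)→(15.5,11)  cross = 6·11 − 15.5·0.5 = 58.2500; (r_i+r_j)·cross = 21.5·58.2500 = 1252.3750
edge 2: (15.5,11)→(16.5,16)  cross = 15.5·16 − 16.5·11 = 66.5000; (r_i+r_j)·cross = 32·66.5000 = 2128.0000
edge 3: (16.5,16)→(8,33.5)  cross = 16.5·33.5 − 8·16 = 424.7500; (r_i+r_j)·cross = 24.5·424.7500 = 10406.3750
edge 4: (8,33.5)→(3.5,22)  cross = 8·22 − 3.5·33.5 = 58.7500; (r_i+r_j)·cross = 11.5·58.7500 = 675.6250
edge 5: (3.5,22)→(2,13.5)  cross = 3.5·13.5 − 2·22 = 3.2500; (r_i+r_j)·cross = 5.5·3.2500 = 17.8750
Σcross = 531.5000 → A = |Σcross|/2 = 265.7500 mm²
Σ(r_i+r_j)·cross = 13840.2500 → first moment M = |Σ|/6 = 2306.7083
R_c = M/A = 2306.7083/265.7500 = 8.6800 mm
θ = 82° = 1.431170 rad
V = θ·R_c·A = 1.431170·8.6800·265.7500 = 3301.292 mm³

Volume = 3301.292 mm³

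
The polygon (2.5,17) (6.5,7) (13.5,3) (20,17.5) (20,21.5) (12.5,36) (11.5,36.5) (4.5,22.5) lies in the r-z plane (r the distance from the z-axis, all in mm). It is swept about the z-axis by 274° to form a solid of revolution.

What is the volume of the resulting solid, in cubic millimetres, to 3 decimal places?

Volume = 19209.110 mm³

Profile (r,z), 8 vertices: (2.5,17) (6.5,7) (13.5,3) (20,17.5) (20,21.5) (12.5,36) (11.5,36.5) (4.5,22.5)
edge 0: (2.5,17)→(6.5,7)  cross = 2.5·7 − 6.5·17 = -93.0000; (r_i+r_j)·cross = 9·-93.0000 = -837.0000
edge 1: (6.5,7)→(13.5,3)  cross = 6.5·3 − 13.5·7 = -75.0000; (r_i+r_j)·cross = 20·-75.0000 = -1500.0000
edge 2: (13.5,3)→(20,17.5)  cross = 13.5·17.5 − 20·3 = 176.2500; (r_i+r_j)·cross = 33.5·176.2500 = 5904.3750
edge 3: (20,17.5)→(20,21.5)  cross = 20·21.5 − 20·17.5 = 80.0000; (r_i+r_j)·cross = 40·80.0000 = 3200.0000
edge 4: (20,21.5)→(12.5,36)  cross = 20·36 − 12.5·21.5 = 451.2500; (r_i+r_j)·cross = 32.5·451.2500 = 14665.6250
edge 5: (12.5,36)→(11.5,36.5)  cross = 12.5·36.5 − 11.5·36 = 42.2500; (r_i+r_j)·cross = 24·42.2500 = 1014.0000
edge 6: (11.5,36.5)→(4.5,22.5)  cross = 11.5·22.5 − 4.5·36.5 = 94.5000; (r_i+r_j)·cross = 16·94.5000 = 1512.0000
edge 7: (4.5,22.5)→(2.5,17)  cross = 4.5·17 − 2.5·22.5 = 20.2500; (r_i+r_j)·cross = 7·20.2500 = 141.7500
Σcross = 696.5000 → A = |Σcross|/2 = 348.2500 mm²
Σ(r_i+r_j)·cross = 24100.7500 → first moment M = |Σ|/6 = 4016.7917
R_c = M/A = 4016.7917/348.2500 = 11.5342 mm
θ = 274° = 4.782202 rad
V = θ·R_c·A = 4.782202·11.5342·348.2500 = 19209.110 mm³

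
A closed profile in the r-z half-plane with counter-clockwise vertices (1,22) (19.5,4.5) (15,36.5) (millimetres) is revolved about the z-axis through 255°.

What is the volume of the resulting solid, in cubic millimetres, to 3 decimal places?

Profile (r,z), 3 vertices: (1,22) (19.5,4.5) (15,36.5)
edge 0: (1,22)→(19.5,4.5)  cross = 1·4.5 − 19.5·22 = -424.5000; (r_i+r_j)·cross = 20.5·-424.5000 = -8702.2500
edge 1: (19.5,4.5)→(15,36.5)  cross = 19.5·36.5 − 15·4.5 = 644.2500; (r_i+r_j)·cross = 34.5·644.2500 = 22226.6250
edge 2: (15,36.5)→(1,22)  cross = 15·22 − 1·36.5 = 293.5000; (r_i+r_j)·cross = 16·293.5000 = 4696.0000
Σcross = 513.2500 → A = |Σcross|/2 = 256.6250 mm²
Σ(r_i+r_j)·cross = 18220.3750 → first moment M = |Σ|/6 = 3036.7292
R_c = M/A = 3036.7292/256.6250 = 11.8333 mm
θ = 255° = 4.450590 rad
V = θ·R_c·A = 4.450590·11.8333·256.6250 = 13515.235 mm³

Volume = 13515.235 mm³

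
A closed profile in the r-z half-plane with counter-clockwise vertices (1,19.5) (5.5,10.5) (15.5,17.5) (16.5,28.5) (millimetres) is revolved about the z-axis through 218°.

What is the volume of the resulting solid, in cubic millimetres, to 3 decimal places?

Volume = 5074.676 mm³

Profile (r,z), 4 vertices: (1,19.5) (5.5,10.5) (15.5,17.5) (16.5,28.5)
edge 0: (1,19.5)→(5.5,10.5)  cross = 1·10.5 − 5.5·19.5 = -96.7500; (r_i+r_j)·cross = 6.5·-96.7500 = -628.8750
edge 1: (5.5,10.5)→(15.5,17.5)  cross = 5.5·17.5 − 15.5·10.5 = -66.5000; (r_i+r_j)·cross = 21·-66.5000 = -1396.5000
edge 2: (15.5,17.5)→(16.5,28.5)  cross = 15.5·28.5 − 16.5·17.5 = 153.0000; (r_i+r_j)·cross = 32·153.0000 = 4896.0000
edge 3: (16.5,28.5)→(1,19.5)  cross = 16.5·19.5 − 1·28.5 = 293.2500; (r_i+r_j)·cross = 17.5·293.2500 = 5131.8750
Σcross = 283.0000 → A = |Σcross|/2 = 141.5000 mm²
Σ(r_i+r_j)·cross = 8002.5000 → first moment M = |Σ|/6 = 1333.7500
R_c = M/A = 1333.7500/141.5000 = 9.4258 mm
θ = 218° = 3.804818 rad
V = θ·R_c·A = 3.804818·9.4258·141.5000 = 5074.676 mm³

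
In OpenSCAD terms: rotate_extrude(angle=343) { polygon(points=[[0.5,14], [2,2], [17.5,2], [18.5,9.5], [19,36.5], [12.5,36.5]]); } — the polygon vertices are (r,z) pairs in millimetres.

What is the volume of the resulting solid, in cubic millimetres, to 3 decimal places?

Volume = 31973.038 mm³

Profile (r,z), 6 vertices: (0.5,14) (2,2) (17.5,2) (18.5,9.5) (19,36.5) (12.5,36.5)
edge 0: (0.5,14)→(2,2)  cross = 0.5·2 − 2·14 = -27.0000; (r_i+r_j)·cross = 2.5·-27.0000 = -67.5000
edge 1: (2,2)→(17.5,2)  cross = 2·2 − 17.5·2 = -31.0000; (r_i+r_j)·cross = 19.5·-31.0000 = -604.5000
edge 2: (17.5,2)→(18.5,9.5)  cross = 17.5·9.5 − 18.5·2 = 129.2500; (r_i+r_j)·cross = 36·129.2500 = 4653.0000
edge 3: (18.5,9.5)→(19,36.5)  cross = 18.5·36.5 − 19·9.5 = 494.7500; (r_i+r_j)·cross = 37.5·494.7500 = 18553.1250
edge 4: (19,36.5)→(12.5,36.5)  cross = 19·36.5 − 12.5·36.5 = 237.2500; (r_i+r_j)·cross = 31.5·237.2500 = 7473.3750
edge 5: (12.5,36.5)→(0.5,14)  cross = 12.5·14 − 0.5·36.5 = 156.7500; (r_i+r_j)·cross = 13·156.7500 = 2037.7500
Σcross = 960.0000 → A = |Σcross|/2 = 480.0000 mm²
Σ(r_i+r_j)·cross = 32045.2500 → first moment M = |Σ|/6 = 5340.8750
R_c = M/A = 5340.8750/480.0000 = 11.1268 mm
θ = 343° = 5.986479 rad
V = θ·R_c·A = 5.986479·11.1268·480.0000 = 31973.038 mm³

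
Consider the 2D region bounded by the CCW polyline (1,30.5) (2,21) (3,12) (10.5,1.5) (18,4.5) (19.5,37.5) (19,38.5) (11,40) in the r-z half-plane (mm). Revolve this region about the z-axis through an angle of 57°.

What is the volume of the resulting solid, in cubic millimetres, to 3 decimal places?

Volume = 5928.797 mm³

Profile (r,z), 8 vertices: (1,30.5) (2,21) (3,12) (10.5,1.5) (18,4.5) (19.5,37.5) (19,38.5) (11,40)
edge 0: (1,30.5)→(2,21)  cross = 1·21 − 2·30.5 = -40.0000; (r_i+r_j)·cross = 3·-40.0000 = -120.0000
edge 1: (2,21)→(3,12)  cross = 2·12 − 3·21 = -39.0000; (r_i+r_j)·cross = 5·-39.0000 = -195.0000
edge 2: (3,12)→(10.5,1.5)  cross = 3·1.5 − 10.5·12 = -121.5000; (r_i+r_j)·cross = 13.5·-121.5000 = -1640.2500
edge 3: (10.5,1.5)→(18,4.5)  cross = 10.5·4.5 − 18·1.5 = 20.2500; (r_i+r_j)·cross = 28.5·20.2500 = 577.1250
edge 4: (18,4.5)→(19.5,37.5)  cross = 18·37.5 − 19.5·4.5 = 587.2500; (r_i+r_j)·cross = 37.5·587.2500 = 22021.8750
edge 5: (19.5,37.5)→(19,38.5)  cross = 19.5·38.5 − 19·37.5 = 38.2500; (r_i+r_j)·cross = 38.5·38.2500 = 1472.6250
edge 6: (19,38.5)→(11,40)  cross = 19·40 − 11·38.5 = 336.5000; (r_i+r_j)·cross = 30·336.5000 = 10095.0000
edge 7: (11,40)→(1,30.5)  cross = 11·30.5 − 1·40 = 295.5000; (r_i+r_j)·cross = 12·295.5000 = 3546.0000
Σcross = 1077.2500 → A = |Σcross|/2 = 538.6250 mm²
Σ(r_i+r_j)·cross = 35757.3750 → first moment M = |Σ|/6 = 5959.5625
R_c = M/A = 5959.5625/538.6250 = 11.0644 mm
θ = 57° = 0.994838 rad
V = θ·R_c·A = 0.994838·11.0644·538.6250 = 5928.797 mm³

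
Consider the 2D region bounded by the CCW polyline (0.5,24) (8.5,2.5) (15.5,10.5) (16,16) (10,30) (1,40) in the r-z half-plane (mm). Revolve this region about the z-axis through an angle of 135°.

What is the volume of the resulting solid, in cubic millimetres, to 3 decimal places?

Volume = 5616.873 mm³

Profile (r,z), 6 vertices: (0.5,24) (8.5,2.5) (15.5,10.5) (16,16) (10,30) (1,40)
edge 0: (0.5,24)→(8.5,2.5)  cross = 0.5·2.5 − 8.5·24 = -202.7500; (r_i+r_j)·cross = 9·-202.7500 = -1824.7500
edge 1: (8.5,2.5)→(15.5,10.5)  cross = 8.5·10.5 − 15.5·2.5 = 50.5000; (r_i+r_j)·cross = 24·50.5000 = 1212.0000
edge 2: (15.5,10.5)→(16,16)  cross = 15.5·16 − 16·10.5 = 80.0000; (r_i+r_j)·cross = 31.5·80.0000 = 2520.0000
edge 3: (16,16)→(10,30)  cross = 16·30 − 10·16 = 320.0000; (r_i+r_j)·cross = 26·320.0000 = 8320.0000
edge 4: (10,30)→(1,40)  cross = 10·40 − 1·30 = 370.0000; (r_i+r_j)·cross = 11·370.0000 = 4070.0000
edge 5: (1,40)→(0.5,24)  cross = 1·24 − 0.5·40 = 4.0000; (r_i+r_j)·cross = 1.5·4.0000 = 6.0000
Σcross = 621.7500 → A = |Σcross|/2 = 310.8750 mm²
Σ(r_i+r_j)·cross = 14303.2500 → first moment M = |Σ|/6 = 2383.8750
R_c = M/A = 2383.8750/310.8750 = 7.6683 mm
θ = 135° = 2.356194 rad
V = θ·R_c·A = 2.356194·7.6683·310.8750 = 5616.873 mm³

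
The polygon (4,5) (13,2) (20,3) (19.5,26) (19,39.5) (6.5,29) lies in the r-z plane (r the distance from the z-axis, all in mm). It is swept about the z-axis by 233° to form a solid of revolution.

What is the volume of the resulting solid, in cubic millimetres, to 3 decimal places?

Volume = 23375.932 mm³

Profile (r,z), 6 vertices: (4,5) (13,2) (20,3) (19.5,26) (19,39.5) (6.5,29)
edge 0: (4,5)→(13,2)  cross = 4·2 − 13·5 = -57.0000; (r_i+r_j)·cross = 17·-57.0000 = -969.0000
edge 1: (13,2)→(20,3)  cross = 13·3 − 20·2 = -1.0000; (r_i+r_j)·cross = 33·-1.0000 = -33.0000
edge 2: (20,3)→(19.5,26)  cross = 20·26 − 19.5·3 = 461.5000; (r_i+r_j)·cross = 39.5·461.5000 = 18229.2500
edge 3: (19.5,26)→(19,39.5)  cross = 19.5·39.5 − 19·26 = 276.2500; (r_i+r_j)·cross = 38.5·276.2500 = 10635.6250
edge 4: (19,39.5)→(6.5,29)  cross = 19·29 − 6.5·39.5 = 294.2500; (r_i+r_j)·cross = 25.5·294.2500 = 7503.3750
edge 5: (6.5,29)→(4,5)  cross = 6.5·5 − 4·29 = -83.5000; (r_i+r_j)·cross = 10.5·-83.5000 = -876.7500
Σcross = 890.5000 → A = |Σcross|/2 = 445.2500 mm²
Σ(r_i+r_j)·cross = 34489.5000 → first moment M = |Σ|/6 = 5748.2500
R_c = M/A = 5748.2500/445.2500 = 12.9102 mm
θ = 233° = 4.066617 rad
V = θ·R_c·A = 4.066617·12.9102·445.2500 = 23375.932 mm³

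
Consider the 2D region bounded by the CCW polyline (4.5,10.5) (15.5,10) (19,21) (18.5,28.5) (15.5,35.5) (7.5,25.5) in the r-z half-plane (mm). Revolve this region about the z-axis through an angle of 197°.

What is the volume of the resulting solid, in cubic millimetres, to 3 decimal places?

Volume = 10258.880 mm³

Profile (r,z), 6 vertices: (4.5,10.5) (15.5,10) (19,21) (18.5,28.5) (15.5,35.5) (7.5,25.5)
edge 0: (4.5,10.5)→(15.5,10)  cross = 4.5·10 − 15.5·10.5 = -117.7500; (r_i+r_j)·cross = 20·-117.7500 = -2355.0000
edge 1: (15.5,10)→(19,21)  cross = 15.5·21 − 19·10 = 135.5000; (r_i+r_j)·cross = 34.5·135.5000 = 4674.7500
edge 2: (19,21)→(18.5,28.5)  cross = 19·28.5 − 18.5·21 = 153.0000; (r_i+r_j)·cross = 37.5·153.0000 = 5737.5000
edge 3: (18.5,28.5)→(15.5,35.5)  cross = 18.5·35.5 − 15.5·28.5 = 215.0000; (r_i+r_j)·cross = 34·215.0000 = 7310.0000
edge 4: (15.5,35.5)→(7.5,25.5)  cross = 15.5·25.5 − 7.5·35.5 = 129.0000; (r_i+r_j)·cross = 23·129.0000 = 2967.0000
edge 5: (7.5,25.5)→(4.5,10.5)  cross = 7.5·10.5 − 4.5·25.5 = -36.0000; (r_i+r_j)·cross = 12·-36.0000 = -432.0000
Σcross = 478.7500 → A = |Σcross|/2 = 239.3750 mm²
Σ(r_i+r_j)·cross = 17902.2500 → first moment M = |Σ|/6 = 2983.7083
R_c = M/A = 2983.7083/239.3750 = 12.4646 mm
θ = 197° = 3.438299 rad
V = θ·R_c·A = 3.438299·12.4646·239.3750 = 10258.880 mm³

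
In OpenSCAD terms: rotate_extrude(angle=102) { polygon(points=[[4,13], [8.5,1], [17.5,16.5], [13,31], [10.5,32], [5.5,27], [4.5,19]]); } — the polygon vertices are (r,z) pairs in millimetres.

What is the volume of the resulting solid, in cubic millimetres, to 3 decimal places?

Profile (r,z), 7 vertices: (4,13) (8.5,1) (17.5,16.5) (13,31) (10.5,32) (5.5,27) (4.5,19)
edge 0: (4,13)→(8.5,1)  cross = 4·1 − 8.5·13 = -106.5000; (r_i+r_j)·cross = 12.5·-106.5000 = -1331.2500
edge 1: (8.5,1)→(17.5,16.5)  cross = 8.5·16.5 − 17.5·1 = 122.7500; (r_i+r_j)·cross = 26·122.7500 = 3191.5000
edge 2: (17.5,16.5)→(13,31)  cross = 17.5·31 − 13·16.5 = 328.0000; (r_i+r_j)·cross = 30.5·328.0000 = 10004.0000
edge 3: (13,31)→(10.5,32)  cross = 13·32 − 10.5·31 = 90.5000; (r_i+r_j)·cross = 23.5·90.5000 = 2126.7500
edge 4: (10.5,32)→(5.5,27)  cross = 10.5·27 − 5.5·32 = 107.5000; (r_i+r_j)·cross = 16·107.5000 = 1720.0000
edge 5: (5.5,27)→(4.5,19)  cross = 5.5·19 − 4.5·27 = -17.0000; (r_i+r_j)·cross = 10·-17.0000 = -170.0000
edge 6: (4.5,19)→(4,13)  cross = 4.5·13 − 4·19 = -17.5000; (r_i+r_j)·cross = 8.5·-17.5000 = -148.7500
Σcross = 507.7500 → A = |Σcross|/2 = 253.8750 mm²
Σ(r_i+r_j)·cross = 15392.2500 → first moment M = |Σ|/6 = 2565.3750
R_c = M/A = 2565.3750/253.8750 = 10.1049 mm
θ = 102° = 1.780236 rad
V = θ·R_c·A = 1.780236·10.1049·253.8750 = 4566.973 mm³

Volume = 4566.973 mm³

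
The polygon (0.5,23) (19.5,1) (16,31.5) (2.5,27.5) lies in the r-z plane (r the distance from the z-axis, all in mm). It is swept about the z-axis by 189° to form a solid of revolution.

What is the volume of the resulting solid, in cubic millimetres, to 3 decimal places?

Volume = 10496.513 mm³

Profile (r,z), 4 vertices: (0.5,23) (19.5,1) (16,31.5) (2.5,27.5)
edge 0: (0.5,23)→(19.5,1)  cross = 0.5·1 − 19.5·23 = -448.0000; (r_i+r_j)·cross = 20·-448.0000 = -8960.0000
edge 1: (19.5,1)→(16,31.5)  cross = 19.5·31.5 − 16·1 = 598.2500; (r_i+r_j)·cross = 35.5·598.2500 = 21237.8750
edge 2: (16,31.5)→(2.5,27.5)  cross = 16·27.5 − 2.5·31.5 = 361.2500; (r_i+r_j)·cross = 18.5·361.2500 = 6683.1250
edge 3: (2.5,27.5)→(0.5,23)  cross = 2.5·23 − 0.5·27.5 = 43.7500; (r_i+r_j)·cross = 3·43.7500 = 131.2500
Σcross = 555.2500 → A = |Σcross|/2 = 277.6250 mm²
Σ(r_i+r_j)·cross = 19092.2500 → first moment M = |Σ|/6 = 3182.0417
R_c = M/A = 3182.0417/277.6250 = 11.4617 mm
θ = 189° = 3.298672 rad
V = θ·R_c·A = 3.298672·11.4617·277.6250 = 10496.513 mm³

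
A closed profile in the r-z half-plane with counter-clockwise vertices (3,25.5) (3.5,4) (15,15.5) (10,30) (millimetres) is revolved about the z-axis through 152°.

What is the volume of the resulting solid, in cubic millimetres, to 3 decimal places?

Profile (r,z), 4 vertices: (3,25.5) (3.5,4) (15,15.5) (10,30)
edge 0: (3,25.5)→(3.5,4)  cross = 3·4 − 3.5·25.5 = -77.2500; (r_i+r_j)·cross = 6.5·-77.2500 = -502.1250
edge 1: (3.5,4)→(15,15.5)  cross = 3.5·15.5 − 15·4 = -5.7500; (r_i+r_j)·cross = 18.5·-5.7500 = -106.3750
edge 2: (15,15.5)→(10,30)  cross = 15·30 − 10·15.5 = 295.0000; (r_i+r_j)·cross = 25·295.0000 = 7375.0000
edge 3: (10,30)→(3,25.5)  cross = 10·25.5 − 3·30 = 165.0000; (r_i+r_j)·cross = 13·165.0000 = 2145.0000
Σcross = 377.0000 → A = |Σcross|/2 = 188.5000 mm²
Σ(r_i+r_j)·cross = 8911.5000 → first moment M = |Σ|/6 = 1485.2500
R_c = M/A = 1485.2500/188.5000 = 7.8793 mm
θ = 152° = 2.652900 rad
V = θ·R_c·A = 2.652900·7.8793·188.5000 = 3940.220 mm³

Volume = 3940.220 mm³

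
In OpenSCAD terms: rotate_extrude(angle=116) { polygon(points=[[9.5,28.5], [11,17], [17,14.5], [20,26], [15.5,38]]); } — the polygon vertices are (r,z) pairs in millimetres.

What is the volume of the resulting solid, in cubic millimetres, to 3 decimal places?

Profile (r,z), 5 vertices: (9.5,28.5) (11,17) (17,14.5) (20,26) (15.5,38)
edge 0: (9.5,28.5)→(11,17)  cross = 9.5·17 − 11·28.5 = -152.0000; (r_i+r_j)·cross = 20.5·-152.0000 = -3116.0000
edge 1: (11,17)→(17,14.5)  cross = 11·14.5 − 17·17 = -129.5000; (r_i+r_j)·cross = 28·-129.5000 = -3626.0000
edge 2: (17,14.5)→(20,26)  cross = 17·26 − 20·14.5 = 152.0000; (r_i+r_j)·cross = 37·152.0000 = 5624.0000
edge 3: (20,26)→(15.5,38)  cross = 20·38 − 15.5·26 = 357.0000; (r_i+r_j)·cross = 35.5·357.0000 = 12673.5000
edge 4: (15.5,38)→(9.5,28.5)  cross = 15.5·28.5 − 9.5·38 = 80.7500; (r_i+r_j)·cross = 25·80.7500 = 2018.7500
Σcross = 308.2500 → A = |Σcross|/2 = 154.1250 mm²
Σ(r_i+r_j)·cross = 13574.2500 → first moment M = |Σ|/6 = 2262.3750
R_c = M/A = 2262.3750/154.1250 = 14.6788 mm
θ = 116° = 2.024582 rad
V = θ·R_c·A = 2.024582·14.6788·154.1250 = 4580.364 mm³

Volume = 4580.364 mm³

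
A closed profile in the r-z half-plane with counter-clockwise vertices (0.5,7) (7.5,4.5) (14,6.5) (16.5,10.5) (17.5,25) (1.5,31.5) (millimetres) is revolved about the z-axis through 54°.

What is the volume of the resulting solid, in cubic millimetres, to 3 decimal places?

Volume = 2832.499 mm³

Profile (r,z), 6 vertices: (0.5,7) (7.5,4.5) (14,6.5) (16.5,10.5) (17.5,25) (1.5,31.5)
edge 0: (0.5,7)→(7.5,4.5)  cross = 0.5·4.5 − 7.5·7 = -50.2500; (r_i+r_j)·cross = 8·-50.2500 = -402.0000
edge 1: (7.5,4.5)→(14,6.5)  cross = 7.5·6.5 − 14·4.5 = -14.2500; (r_i+r_j)·cross = 21.5·-14.2500 = -306.3750
edge 2: (14,6.5)→(16.5,10.5)  cross = 14·10.5 − 16.5·6.5 = 39.7500; (r_i+r_j)·cross = 30.5·39.7500 = 1212.3750
edge 3: (16.5,10.5)→(17.5,25)  cross = 16.5·25 − 17.5·10.5 = 228.7500; (r_i+r_j)·cross = 34·228.7500 = 7777.5000
edge 4: (17.5,25)→(1.5,31.5)  cross = 17.5·31.5 − 1.5·25 = 513.7500; (r_i+r_j)·cross = 19·513.7500 = 9761.2500
edge 5: (1.5,31.5)→(0.5,7)  cross = 1.5·7 − 0.5·31.5 = -5.2500; (r_i+r_j)·cross = 2·-5.2500 = -10.5000
Σcross = 712.5000 → A = |Σcross|/2 = 356.2500 mm²
Σ(r_i+r_j)·cross = 18032.2500 → first moment M = |Σ|/6 = 3005.3750
R_c = M/A = 3005.3750/356.2500 = 8.4361 mm
θ = 54° = 0.942478 rad
V = θ·R_c·A = 0.942478·8.4361·356.2500 = 2832.499 mm³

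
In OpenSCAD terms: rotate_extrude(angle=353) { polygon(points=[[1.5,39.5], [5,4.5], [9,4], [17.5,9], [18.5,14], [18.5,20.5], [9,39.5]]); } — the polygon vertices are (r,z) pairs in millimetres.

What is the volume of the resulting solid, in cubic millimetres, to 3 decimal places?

Profile (r,z), 7 vertices: (1.5,39.5) (5,4.5) (9,4) (17.5,9) (18.5,14) (18.5,20.5) (9,39.5)
edge 0: (1.5,39.5)→(5,4.5)  cross = 1.5·4.5 − 5·39.5 = -190.7500; (r_i+r_j)·cross = 6.5·-190.7500 = -1239.8750
edge 1: (5,4.5)→(9,4)  cross = 5·4 − 9·4.5 = -20.5000; (r_i+r_j)·cross = 14·-20.5000 = -287.0000
edge 2: (9,4)→(17.5,9)  cross = 9·9 − 17.5·4 = 11.0000; (r_i+r_j)·cross = 26.5·11.0000 = 291.5000
edge 3: (17.5,9)→(18.5,14)  cross = 17.5·14 − 18.5·9 = 78.5000; (r_i+r_j)·cross = 36·78.5000 = 2826.0000
edge 4: (18.5,14)→(18.5,20.5)  cross = 18.5·20.5 − 18.5·14 = 120.2500; (r_i+r_j)·cross = 37·120.2500 = 4449.2500
edge 5: (18.5,20.5)→(9,39.5)  cross = 18.5·39.5 − 9·20.5 = 546.2500; (r_i+r_j)·cross = 27.5·546.2500 = 15021.8750
edge 6: (9,39.5)→(1.5,39.5)  cross = 9·39.5 − 1.5·39.5 = 296.2500; (r_i+r_j)·cross = 10.5·296.2500 = 3110.6250
Σcross = 841.0000 → A = |Σcross|/2 = 420.5000 mm²
Σ(r_i+r_j)·cross = 24172.3750 → first moment M = |Σ|/6 = 4028.7292
R_c = M/A = 4028.7292/420.5000 = 9.5808 mm
θ = 353° = 6.161012 rad
V = θ·R_c·A = 6.161012·9.5808·420.5000 = 24821.050 mm³

Volume = 24821.050 mm³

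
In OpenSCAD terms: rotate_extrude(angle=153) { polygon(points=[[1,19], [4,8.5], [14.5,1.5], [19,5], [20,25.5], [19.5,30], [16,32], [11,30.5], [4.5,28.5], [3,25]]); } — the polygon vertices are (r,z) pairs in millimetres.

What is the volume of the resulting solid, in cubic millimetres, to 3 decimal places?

Profile (r,z), 10 vertices: (1,19) (4,8.5) (14.5,1.5) (19,5) (20,25.5) (19.5,30) (16,32) (11,30.5) (4.5,28.5) (3,25)
edge 0: (1,19)→(4,8.5)  cross = 1·8.5 − 4·19 = -67.5000; (r_i+r_j)·cross = 5·-67.5000 = -337.5000
edge 1: (4,8.5)→(14.5,1.5)  cross = 4·1.5 − 14.5·8.5 = -117.2500; (r_i+r_j)·cross = 18.5·-117.2500 = -2169.1250
edge 2: (14.5,1.5)→(19,5)  cross = 14.5·5 − 19·1.5 = 44.0000; (r_i+r_j)·cross = 33.5·44.0000 = 1474.0000
edge 3: (19,5)→(20,25.5)  cross = 19·25.5 − 20·5 = 384.5000; (r_i+r_j)·cross = 39·384.5000 = 14995.5000
edge 4: (20,25.5)→(19.5,30)  cross = 20·30 − 19.5·25.5 = 102.7500; (r_i+r_j)·cross = 39.5·102.7500 = 4058.6250
edge 5: (19.5,30)→(16,32)  cross = 19.5·32 − 16·30 = 144.0000; (r_i+r_j)·cross = 35.5·144.0000 = 5112.0000
edge 6: (16,32)→(11,30.5)  cross = 16·30.5 − 11·32 = 136.0000; (r_i+r_j)·cross = 27·136.0000 = 3672.0000
edge 7: (11,30.5)→(4.5,28.5)  cross = 11·28.5 − 4.5·30.5 = 176.2500; (r_i+r_j)·cross = 15.5·176.2500 = 2731.8750
edge 8: (4.5,28.5)→(3,25)  cross = 4.5·25 − 3·28.5 = 27.0000; (r_i+r_j)·cross = 7.5·27.0000 = 202.5000
edge 9: (3,25)→(1,19)  cross = 3·19 − 1·25 = 32.0000; (r_i+r_j)·cross = 4·32.0000 = 128.0000
Σcross = 861.7500 → A = |Σcross|/2 = 430.8750 mm²
Σ(r_i+r_j)·cross = 29867.8750 → first moment M = |Σ|/6 = 4977.9792
R_c = M/A = 4977.9792/430.8750 = 11.5532 mm
θ = 153° = 2.670354 rad
V = θ·R_c·A = 2.670354·11.5532·430.8750 = 13292.965 mm³

Volume = 13292.965 mm³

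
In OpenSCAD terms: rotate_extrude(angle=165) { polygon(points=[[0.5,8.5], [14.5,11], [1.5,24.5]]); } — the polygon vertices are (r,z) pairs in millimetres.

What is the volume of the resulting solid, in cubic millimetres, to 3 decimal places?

Volume = 1754.154 mm³

Profile (r,z), 3 vertices: (0.5,8.5) (14.5,11) (1.5,24.5)
edge 0: (0.5,8.5)→(14.5,11)  cross = 0.5·11 − 14.5·8.5 = -117.7500; (r_i+r_j)·cross = 15·-117.7500 = -1766.2500
edge 1: (14.5,11)→(1.5,24.5)  cross = 14.5·24.5 − 1.5·11 = 338.7500; (r_i+r_j)·cross = 16·338.7500 = 5420.0000
edge 2: (1.5,24.5)→(0.5,8.5)  cross = 1.5·8.5 − 0.5·24.5 = 0.5000; (r_i+r_j)·cross = 2·0.5000 = 1.0000
Σcross = 221.5000 → A = |Σcross|/2 = 110.7500 mm²
Σ(r_i+r_j)·cross = 3654.7500 → first moment M = |Σ|/6 = 609.1250
R_c = M/A = 609.1250/110.7500 = 5.5000 mm
θ = 165° = 2.879793 rad
V = θ·R_c·A = 2.879793·5.5000·110.7500 = 1754.154 mm³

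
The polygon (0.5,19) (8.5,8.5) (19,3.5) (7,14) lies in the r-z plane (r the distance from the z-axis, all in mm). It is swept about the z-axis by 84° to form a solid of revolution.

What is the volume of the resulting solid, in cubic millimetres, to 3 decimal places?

Profile (r,z), 4 vertices: (0.5,19) (8.5,8.5) (19,3.5) (7,14)
edge 0: (0.5,19)→(8.5,8.5)  cross = 0.5·8.5 − 8.5·19 = -157.2500; (r_i+r_j)·cross = 9·-157.2500 = -1415.2500
edge 1: (8.5,8.5)→(19,3.5)  cross = 8.5·3.5 − 19·8.5 = -131.7500; (r_i+r_j)·cross = 27.5·-131.7500 = -3623.1250
edge 2: (19,3.5)→(7,14)  cross = 19·14 − 7·3.5 = 241.5000; (r_i+r_j)·cross = 26·241.5000 = 6279.0000
edge 3: (7,14)→(0.5,19)  cross = 7·19 − 0.5·14 = 126.0000; (r_i+r_j)·cross = 7.5·126.0000 = 945.0000
Σcross = 78.5000 → A = |Σcross|/2 = 39.2500 mm²
Σ(r_i+r_j)·cross = 2185.6250 → first moment M = |Σ|/6 = 364.2708
R_c = M/A = 364.2708/39.2500 = 9.2808 mm
θ = 84° = 1.466077 rad
V = θ·R_c·A = 1.466077·9.2808·39.2500 = 534.049 mm³

Volume = 534.049 mm³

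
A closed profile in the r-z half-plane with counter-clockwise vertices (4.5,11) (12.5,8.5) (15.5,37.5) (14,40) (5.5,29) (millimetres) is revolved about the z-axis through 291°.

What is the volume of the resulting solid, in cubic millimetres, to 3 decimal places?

Profile (r,z), 5 vertices: (4.5,11) (12.5,8.5) (15.5,37.5) (14,40) (5.5,29)
edge 0: (4.5,11)→(12.5,8.5)  cross = 4.5·8.5 − 12.5·11 = -99.2500; (r_i+r_j)·cross = 17·-99.2500 = -1687.2500
edge 1: (12.5,8.5)→(15.5,37.5)  cross = 12.5·37.5 − 15.5·8.5 = 337.0000; (r_i+r_j)·cross = 28·337.0000 = 9436.0000
edge 2: (15.5,37.5)→(14,40)  cross = 15.5·40 − 14·37.5 = 95.0000; (r_i+r_j)·cross = 29.5·95.0000 = 2802.5000
edge 3: (14,40)→(5.5,29)  cross = 14·29 − 5.5·40 = 186.0000; (r_i+r_j)·cross = 19.5·186.0000 = 3627.0000
edge 4: (5.5,29)→(4.5,11)  cross = 5.5·11 − 4.5·29 = -70.0000; (r_i+r_j)·cross = 10·-70.0000 = -700.0000
Σcross = 448.7500 → A = |Σcross|/2 = 224.3750 mm²
Σ(r_i+r_j)·cross = 13478.2500 → first moment M = |Σ|/6 = 2246.3750
R_c = M/A = 2246.3750/224.3750 = 10.0117 mm
θ = 291° = 5.078908 rad
V = θ·R_c·A = 5.078908·10.0117·224.3750 = 11409.132 mm³

Volume = 11409.132 mm³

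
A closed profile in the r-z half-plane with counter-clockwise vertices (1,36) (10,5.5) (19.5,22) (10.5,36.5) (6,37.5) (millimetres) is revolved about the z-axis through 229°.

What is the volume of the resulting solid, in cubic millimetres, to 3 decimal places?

Profile (r,z), 5 vertices: (1,36) (10,5.5) (19.5,22) (10.5,36.5) (6,37.5)
edge 0: (1,36)→(10,5.5)  cross = 1·5.5 − 10·36 = -354.5000; (r_i+r_j)·cross = 11·-354.5000 = -3899.5000
edge 1: (10,5.5)→(19.5,22)  cross = 10·22 − 19.5·5.5 = 112.7500; (r_i+r_j)·cross = 29.5·112.7500 = 3326.1250
edge 2: (19.5,22)→(10.5,36.5)  cross = 19.5·36.5 − 10.5·22 = 480.7500; (r_i+r_j)·cross = 30·480.7500 = 14422.5000
edge 3: (10.5,36.5)→(6,37.5)  cross = 10.5·37.5 − 6·36.5 = 174.7500; (r_i+r_j)·cross = 16.5·174.7500 = 2883.3750
edge 4: (6,37.5)→(1,36)  cross = 6·36 − 1·37.5 = 178.5000; (r_i+r_j)·cross = 7·178.5000 = 1249.5000
Σcross = 592.2500 → A = |Σcross|/2 = 296.1250 mm²
Σ(r_i+r_j)·cross = 17982.0000 → first moment M = |Σ|/6 = 2997.0000
R_c = M/A = 2997.0000/296.1250 = 10.1207 mm
θ = 229° = 3.996804 rad
V = θ·R_c·A = 3.996804·10.1207·296.1250 = 11978.422 mm³

Volume = 11978.422 mm³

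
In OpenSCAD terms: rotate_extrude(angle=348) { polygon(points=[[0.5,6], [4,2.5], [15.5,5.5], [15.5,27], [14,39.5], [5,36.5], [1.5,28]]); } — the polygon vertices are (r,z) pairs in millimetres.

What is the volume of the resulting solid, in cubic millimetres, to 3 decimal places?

Profile (r,z), 7 vertices: (0.5,6) (4,2.5) (15.5,5.5) (15.5,27) (14,39.5) (5,36.5) (1.5,28)
edge 0: (0.5,6)→(4,2.5)  cross = 0.5·2.5 − 4·6 = -22.7500; (r_i+r_j)·cross = 4.5·-22.7500 = -102.3750
edge 1: (4,2.5)→(15.5,5.5)  cross = 4·5.5 − 15.5·2.5 = -16.7500; (r_i+r_j)·cross = 19.5·-16.7500 = -326.6250
edge 2: (15.5,5.5)→(15.5,27)  cross = 15.5·27 − 15.5·5.5 = 333.2500; (r_i+r_j)·cross = 31·333.2500 = 10330.7500
edge 3: (15.5,27)→(14,39.5)  cross = 15.5·39.5 − 14·27 = 234.2500; (r_i+r_j)·cross = 29.5·234.2500 = 6910.3750
edge 4: (14,39.5)→(5,36.5)  cross = 14·36.5 − 5·39.5 = 313.5000; (r_i+r_j)·cross = 19·313.5000 = 5956.5000
edge 5: (5,36.5)→(1.5,28)  cross = 5·28 − 1.5·36.5 = 85.2500; (r_i+r_j)·cross = 6.5·85.2500 = 554.1250
edge 6: (1.5,28)→(0.5,6)  cross = 1.5·6 − 0.5·28 = -5.0000; (r_i+r_j)·cross = 2·-5.0000 = -10.0000
Σcross = 921.7500 → A = |Σcross|/2 = 460.8750 mm²
Σ(r_i+r_j)·cross = 23312.7500 → first moment M = |Σ|/6 = 3885.4583
R_c = M/A = 3885.4583/460.8750 = 8.4306 mm
θ = 348° = 6.073746 rad
V = θ·R_c·A = 6.073746·8.4306·460.8750 = 23599.286 mm³

Volume = 23599.286 mm³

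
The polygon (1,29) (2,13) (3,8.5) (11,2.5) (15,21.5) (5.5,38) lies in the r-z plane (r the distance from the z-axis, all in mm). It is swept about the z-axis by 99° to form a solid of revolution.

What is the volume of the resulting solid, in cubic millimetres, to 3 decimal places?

Volume = 3967.095 mm³

Profile (r,z), 6 vertices: (1,29) (2,13) (3,8.5) (11,2.5) (15,21.5) (5.5,38)
edge 0: (1,29)→(2,13)  cross = 1·13 − 2·29 = -45.0000; (r_i+r_j)·cross = 3·-45.0000 = -135.0000
edge 1: (2,13)→(3,8.5)  cross = 2·8.5 − 3·13 = -22.0000; (r_i+r_j)·cross = 5·-22.0000 = -110.0000
edge 2: (3,8.5)→(11,2.5)  cross = 3·2.5 − 11·8.5 = -86.0000; (r_i+r_j)·cross = 14·-86.0000 = -1204.0000
edge 3: (11,2.5)→(15,21.5)  cross = 11·21.5 − 15·2.5 = 199.0000; (r_i+r_j)·cross = 26·199.0000 = 5174.0000
edge 4: (15,21.5)→(5.5,38)  cross = 15·38 − 5.5·21.5 = 451.7500; (r_i+r_j)·cross = 20.5·451.7500 = 9260.8750
edge 5: (5.5,38)→(1,29)  cross = 5.5·29 − 1·38 = 121.5000; (r_i+r_j)·cross = 6.5·121.5000 = 789.7500
Σcross = 619.2500 → A = |Σcross|/2 = 309.6250 mm²
Σ(r_i+r_j)·cross = 13775.6250 → first moment M = |Σ|/6 = 2295.9375
R_c = M/A = 2295.9375/309.6250 = 7.4152 mm
θ = 99° = 1.727876 rad
V = θ·R_c·A = 1.727876·7.4152·309.6250 = 3967.095 mm³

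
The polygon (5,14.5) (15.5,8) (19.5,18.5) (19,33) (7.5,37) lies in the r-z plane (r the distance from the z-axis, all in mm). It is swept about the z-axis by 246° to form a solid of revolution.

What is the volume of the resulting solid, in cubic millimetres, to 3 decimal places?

Volume = 16564.719 mm³

Profile (r,z), 5 vertices: (5,14.5) (15.5,8) (19.5,18.5) (19,33) (7.5,37)
edge 0: (5,14.5)→(15.5,8)  cross = 5·8 − 15.5·14.5 = -184.7500; (r_i+r_j)·cross = 20.5·-184.7500 = -3787.3750
edge 1: (15.5,8)→(19.5,18.5)  cross = 15.5·18.5 − 19.5·8 = 130.7500; (r_i+r_j)·cross = 35·130.7500 = 4576.2500
edge 2: (19.5,18.5)→(19,33)  cross = 19.5·33 − 19·18.5 = 292.0000; (r_i+r_j)·cross = 38.5·292.0000 = 11242.0000
edge 3: (19,33)→(7.5,37)  cross = 19·37 − 7.5·33 = 455.5000; (r_i+r_j)·cross = 26.5·455.5000 = 12070.7500
edge 4: (7.5,37)→(5,14.5)  cross = 7.5·14.5 − 5·37 = -76.2500; (r_i+r_j)·cross = 12.5·-76.2500 = -953.1250
Σcross = 617.2500 → A = |Σcross|/2 = 308.6250 mm²
Σ(r_i+r_j)·cross = 23148.5000 → first moment M = |Σ|/6 = 3858.0833
R_c = M/A = 3858.0833/308.6250 = 12.5009 mm
θ = 246° = 4.293510 rad
V = θ·R_c·A = 4.293510·12.5009·308.6250 = 16564.719 mm³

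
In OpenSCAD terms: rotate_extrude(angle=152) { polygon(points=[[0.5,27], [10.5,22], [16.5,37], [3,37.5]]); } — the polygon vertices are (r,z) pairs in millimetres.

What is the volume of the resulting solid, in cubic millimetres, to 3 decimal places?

Profile (r,z), 4 vertices: (0.5,27) (10.5,22) (16.5,37) (3,37.5)
edge 0: (0.5,27)→(10.5,22)  cross = 0.5·22 − 10.5·27 = -272.5000; (r_i+r_j)·cross = 11·-272.5000 = -2997.5000
edge 1: (10.5,22)→(16.5,37)  cross = 10.5·37 − 16.5·22 = 25.5000; (r_i+r_j)·cross = 27·25.5000 = 688.5000
edge 2: (16.5,37)→(3,37.5)  cross = 16.5·37.5 − 3·37 = 507.7500; (r_i+r_j)·cross = 19.5·507.7500 = 9901.1250
edge 3: (3,37.5)→(0.5,27)  cross = 3·27 − 0.5·37.5 = 62.2500; (r_i+r_j)·cross = 3.5·62.2500 = 217.8750
Σcross = 323.0000 → A = |Σcross|/2 = 161.5000 mm²
Σ(r_i+r_j)·cross = 7810.0000 → first moment M = |Σ|/6 = 1301.6667
R_c = M/A = 1301.6667/161.5000 = 8.0599 mm
θ = 152° = 2.652900 rad
V = θ·R_c·A = 2.652900·8.0599·161.5000 = 3453.192 mm³

Volume = 3453.192 mm³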